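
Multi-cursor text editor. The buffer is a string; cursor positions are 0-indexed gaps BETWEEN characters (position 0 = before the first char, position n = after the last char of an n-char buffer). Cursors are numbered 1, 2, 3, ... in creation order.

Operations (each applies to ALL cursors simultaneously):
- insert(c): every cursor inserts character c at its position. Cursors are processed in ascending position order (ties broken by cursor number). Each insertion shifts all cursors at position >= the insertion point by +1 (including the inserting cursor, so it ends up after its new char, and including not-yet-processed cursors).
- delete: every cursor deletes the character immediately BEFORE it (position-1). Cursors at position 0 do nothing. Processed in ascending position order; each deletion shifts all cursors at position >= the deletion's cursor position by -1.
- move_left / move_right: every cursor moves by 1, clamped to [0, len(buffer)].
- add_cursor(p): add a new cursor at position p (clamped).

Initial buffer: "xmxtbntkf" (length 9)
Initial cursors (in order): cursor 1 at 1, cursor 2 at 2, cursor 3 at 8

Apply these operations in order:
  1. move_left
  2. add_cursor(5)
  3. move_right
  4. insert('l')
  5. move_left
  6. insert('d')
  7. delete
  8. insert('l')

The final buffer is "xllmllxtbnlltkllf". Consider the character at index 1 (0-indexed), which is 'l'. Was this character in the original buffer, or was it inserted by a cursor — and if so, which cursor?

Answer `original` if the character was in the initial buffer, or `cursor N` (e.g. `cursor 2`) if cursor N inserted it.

After op 1 (move_left): buffer="xmxtbntkf" (len 9), cursors c1@0 c2@1 c3@7, authorship .........
After op 2 (add_cursor(5)): buffer="xmxtbntkf" (len 9), cursors c1@0 c2@1 c4@5 c3@7, authorship .........
After op 3 (move_right): buffer="xmxtbntkf" (len 9), cursors c1@1 c2@2 c4@6 c3@8, authorship .........
After op 4 (insert('l')): buffer="xlmlxtbnltklf" (len 13), cursors c1@2 c2@4 c4@9 c3@12, authorship .1.2....4..3.
After op 5 (move_left): buffer="xlmlxtbnltklf" (len 13), cursors c1@1 c2@3 c4@8 c3@11, authorship .1.2....4..3.
After op 6 (insert('d')): buffer="xdlmdlxtbndltkdlf" (len 17), cursors c1@2 c2@5 c4@11 c3@15, authorship .11.22....44..33.
After op 7 (delete): buffer="xlmlxtbnltklf" (len 13), cursors c1@1 c2@3 c4@8 c3@11, authorship .1.2....4..3.
After op 8 (insert('l')): buffer="xllmllxtbnlltkllf" (len 17), cursors c1@2 c2@5 c4@11 c3@15, authorship .11.22....44..33.
Authorship (.=original, N=cursor N): . 1 1 . 2 2 . . . . 4 4 . . 3 3 .
Index 1: author = 1

Answer: cursor 1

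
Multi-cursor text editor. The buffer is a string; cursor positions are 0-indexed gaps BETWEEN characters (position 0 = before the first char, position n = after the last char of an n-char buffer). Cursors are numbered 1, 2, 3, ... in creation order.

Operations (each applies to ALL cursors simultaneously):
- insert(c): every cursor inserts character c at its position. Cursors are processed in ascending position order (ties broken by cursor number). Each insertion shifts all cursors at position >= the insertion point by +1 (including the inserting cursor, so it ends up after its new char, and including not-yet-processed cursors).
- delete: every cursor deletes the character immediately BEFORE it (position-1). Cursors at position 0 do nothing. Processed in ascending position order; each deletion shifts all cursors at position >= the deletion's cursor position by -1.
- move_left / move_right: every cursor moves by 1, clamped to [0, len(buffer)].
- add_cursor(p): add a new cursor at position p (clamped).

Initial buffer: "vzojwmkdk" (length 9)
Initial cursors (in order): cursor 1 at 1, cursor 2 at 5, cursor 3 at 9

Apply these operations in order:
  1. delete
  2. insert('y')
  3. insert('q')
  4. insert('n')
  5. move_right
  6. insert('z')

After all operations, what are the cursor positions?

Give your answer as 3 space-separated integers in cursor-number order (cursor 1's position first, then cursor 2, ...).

Answer: 5 12 18

Derivation:
After op 1 (delete): buffer="zojmkd" (len 6), cursors c1@0 c2@3 c3@6, authorship ......
After op 2 (insert('y')): buffer="yzojymkdy" (len 9), cursors c1@1 c2@5 c3@9, authorship 1...2...3
After op 3 (insert('q')): buffer="yqzojyqmkdyq" (len 12), cursors c1@2 c2@7 c3@12, authorship 11...22...33
After op 4 (insert('n')): buffer="yqnzojyqnmkdyqn" (len 15), cursors c1@3 c2@9 c3@15, authorship 111...222...333
After op 5 (move_right): buffer="yqnzojyqnmkdyqn" (len 15), cursors c1@4 c2@10 c3@15, authorship 111...222...333
After op 6 (insert('z')): buffer="yqnzzojyqnmzkdyqnz" (len 18), cursors c1@5 c2@12 c3@18, authorship 111.1..222.2..3333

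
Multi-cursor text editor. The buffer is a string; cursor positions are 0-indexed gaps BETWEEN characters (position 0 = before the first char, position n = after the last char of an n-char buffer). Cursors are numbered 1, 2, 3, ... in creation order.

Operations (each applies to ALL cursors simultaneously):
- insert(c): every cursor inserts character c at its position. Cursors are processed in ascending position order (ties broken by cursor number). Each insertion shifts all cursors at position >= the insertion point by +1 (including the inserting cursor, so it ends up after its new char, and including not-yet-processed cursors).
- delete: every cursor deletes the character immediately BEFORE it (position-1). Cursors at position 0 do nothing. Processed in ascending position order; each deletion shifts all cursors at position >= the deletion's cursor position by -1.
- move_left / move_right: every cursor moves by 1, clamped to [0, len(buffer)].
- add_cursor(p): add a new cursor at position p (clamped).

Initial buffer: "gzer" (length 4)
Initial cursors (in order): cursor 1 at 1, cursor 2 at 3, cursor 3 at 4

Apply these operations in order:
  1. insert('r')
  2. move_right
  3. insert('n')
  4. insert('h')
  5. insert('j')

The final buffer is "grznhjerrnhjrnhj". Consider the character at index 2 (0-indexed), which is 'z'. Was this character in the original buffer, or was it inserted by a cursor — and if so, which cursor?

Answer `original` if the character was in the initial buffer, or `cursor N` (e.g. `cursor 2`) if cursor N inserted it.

After op 1 (insert('r')): buffer="grzerrr" (len 7), cursors c1@2 c2@5 c3@7, authorship .1..2.3
After op 2 (move_right): buffer="grzerrr" (len 7), cursors c1@3 c2@6 c3@7, authorship .1..2.3
After op 3 (insert('n')): buffer="grznerrnrn" (len 10), cursors c1@4 c2@8 c3@10, authorship .1.1.2.233
After op 4 (insert('h')): buffer="grznherrnhrnh" (len 13), cursors c1@5 c2@10 c3@13, authorship .1.11.2.22333
After op 5 (insert('j')): buffer="grznhjerrnhjrnhj" (len 16), cursors c1@6 c2@12 c3@16, authorship .1.111.2.2223333
Authorship (.=original, N=cursor N): . 1 . 1 1 1 . 2 . 2 2 2 3 3 3 3
Index 2: author = original

Answer: original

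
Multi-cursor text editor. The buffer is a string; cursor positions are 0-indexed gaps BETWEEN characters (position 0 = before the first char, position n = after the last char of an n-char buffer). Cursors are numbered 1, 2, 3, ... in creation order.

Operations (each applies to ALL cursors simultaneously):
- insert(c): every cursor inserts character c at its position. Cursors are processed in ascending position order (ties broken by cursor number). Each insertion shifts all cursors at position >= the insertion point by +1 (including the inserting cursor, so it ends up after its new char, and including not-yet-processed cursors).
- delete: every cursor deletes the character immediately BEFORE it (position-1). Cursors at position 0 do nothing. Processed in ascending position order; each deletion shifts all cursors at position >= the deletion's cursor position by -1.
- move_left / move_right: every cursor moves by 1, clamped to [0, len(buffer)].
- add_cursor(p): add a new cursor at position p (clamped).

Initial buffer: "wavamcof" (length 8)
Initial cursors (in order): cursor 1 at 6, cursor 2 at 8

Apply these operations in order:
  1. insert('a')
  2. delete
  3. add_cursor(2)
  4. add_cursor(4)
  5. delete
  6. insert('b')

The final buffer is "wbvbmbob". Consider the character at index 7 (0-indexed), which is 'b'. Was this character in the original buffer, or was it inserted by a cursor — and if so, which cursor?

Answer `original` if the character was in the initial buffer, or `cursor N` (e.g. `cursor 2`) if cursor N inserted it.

Answer: cursor 2

Derivation:
After op 1 (insert('a')): buffer="wavamcaofa" (len 10), cursors c1@7 c2@10, authorship ......1..2
After op 2 (delete): buffer="wavamcof" (len 8), cursors c1@6 c2@8, authorship ........
After op 3 (add_cursor(2)): buffer="wavamcof" (len 8), cursors c3@2 c1@6 c2@8, authorship ........
After op 4 (add_cursor(4)): buffer="wavamcof" (len 8), cursors c3@2 c4@4 c1@6 c2@8, authorship ........
After op 5 (delete): buffer="wvmo" (len 4), cursors c3@1 c4@2 c1@3 c2@4, authorship ....
After op 6 (insert('b')): buffer="wbvbmbob" (len 8), cursors c3@2 c4@4 c1@6 c2@8, authorship .3.4.1.2
Authorship (.=original, N=cursor N): . 3 . 4 . 1 . 2
Index 7: author = 2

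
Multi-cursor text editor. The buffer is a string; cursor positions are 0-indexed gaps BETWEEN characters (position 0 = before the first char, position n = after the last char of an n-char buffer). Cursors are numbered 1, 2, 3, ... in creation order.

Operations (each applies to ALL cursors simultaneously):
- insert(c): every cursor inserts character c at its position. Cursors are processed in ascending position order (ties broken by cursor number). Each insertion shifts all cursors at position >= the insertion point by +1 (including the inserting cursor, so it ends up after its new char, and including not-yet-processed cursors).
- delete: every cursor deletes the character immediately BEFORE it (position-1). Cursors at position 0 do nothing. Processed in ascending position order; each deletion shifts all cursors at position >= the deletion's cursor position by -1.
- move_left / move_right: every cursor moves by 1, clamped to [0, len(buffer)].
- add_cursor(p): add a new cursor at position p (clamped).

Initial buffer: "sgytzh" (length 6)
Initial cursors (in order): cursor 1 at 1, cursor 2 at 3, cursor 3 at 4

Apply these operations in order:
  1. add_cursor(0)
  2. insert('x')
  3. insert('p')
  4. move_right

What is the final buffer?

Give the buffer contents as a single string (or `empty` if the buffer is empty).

Answer: xpsxpgyxptxpzh

Derivation:
After op 1 (add_cursor(0)): buffer="sgytzh" (len 6), cursors c4@0 c1@1 c2@3 c3@4, authorship ......
After op 2 (insert('x')): buffer="xsxgyxtxzh" (len 10), cursors c4@1 c1@3 c2@6 c3@8, authorship 4.1..2.3..
After op 3 (insert('p')): buffer="xpsxpgyxptxpzh" (len 14), cursors c4@2 c1@5 c2@9 c3@12, authorship 44.11..22.33..
After op 4 (move_right): buffer="xpsxpgyxptxpzh" (len 14), cursors c4@3 c1@6 c2@10 c3@13, authorship 44.11..22.33..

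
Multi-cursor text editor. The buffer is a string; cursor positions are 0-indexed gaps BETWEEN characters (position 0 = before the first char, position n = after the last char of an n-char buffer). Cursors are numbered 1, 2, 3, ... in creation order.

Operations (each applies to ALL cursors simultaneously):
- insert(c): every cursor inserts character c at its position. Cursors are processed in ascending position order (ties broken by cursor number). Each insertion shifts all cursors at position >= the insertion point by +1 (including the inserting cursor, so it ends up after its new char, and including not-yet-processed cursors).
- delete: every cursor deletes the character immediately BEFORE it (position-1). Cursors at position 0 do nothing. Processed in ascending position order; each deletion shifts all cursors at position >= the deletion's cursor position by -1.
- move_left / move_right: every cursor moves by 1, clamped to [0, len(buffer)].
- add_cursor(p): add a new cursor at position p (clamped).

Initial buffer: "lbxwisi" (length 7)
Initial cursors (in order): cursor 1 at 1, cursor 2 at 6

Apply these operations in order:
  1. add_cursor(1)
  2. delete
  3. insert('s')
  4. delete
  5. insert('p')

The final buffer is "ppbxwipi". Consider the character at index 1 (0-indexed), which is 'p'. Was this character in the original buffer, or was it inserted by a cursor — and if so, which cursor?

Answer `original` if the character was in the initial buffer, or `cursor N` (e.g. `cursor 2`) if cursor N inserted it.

After op 1 (add_cursor(1)): buffer="lbxwisi" (len 7), cursors c1@1 c3@1 c2@6, authorship .......
After op 2 (delete): buffer="bxwii" (len 5), cursors c1@0 c3@0 c2@4, authorship .....
After op 3 (insert('s')): buffer="ssbxwisi" (len 8), cursors c1@2 c3@2 c2@7, authorship 13....2.
After op 4 (delete): buffer="bxwii" (len 5), cursors c1@0 c3@0 c2@4, authorship .....
After op 5 (insert('p')): buffer="ppbxwipi" (len 8), cursors c1@2 c3@2 c2@7, authorship 13....2.
Authorship (.=original, N=cursor N): 1 3 . . . . 2 .
Index 1: author = 3

Answer: cursor 3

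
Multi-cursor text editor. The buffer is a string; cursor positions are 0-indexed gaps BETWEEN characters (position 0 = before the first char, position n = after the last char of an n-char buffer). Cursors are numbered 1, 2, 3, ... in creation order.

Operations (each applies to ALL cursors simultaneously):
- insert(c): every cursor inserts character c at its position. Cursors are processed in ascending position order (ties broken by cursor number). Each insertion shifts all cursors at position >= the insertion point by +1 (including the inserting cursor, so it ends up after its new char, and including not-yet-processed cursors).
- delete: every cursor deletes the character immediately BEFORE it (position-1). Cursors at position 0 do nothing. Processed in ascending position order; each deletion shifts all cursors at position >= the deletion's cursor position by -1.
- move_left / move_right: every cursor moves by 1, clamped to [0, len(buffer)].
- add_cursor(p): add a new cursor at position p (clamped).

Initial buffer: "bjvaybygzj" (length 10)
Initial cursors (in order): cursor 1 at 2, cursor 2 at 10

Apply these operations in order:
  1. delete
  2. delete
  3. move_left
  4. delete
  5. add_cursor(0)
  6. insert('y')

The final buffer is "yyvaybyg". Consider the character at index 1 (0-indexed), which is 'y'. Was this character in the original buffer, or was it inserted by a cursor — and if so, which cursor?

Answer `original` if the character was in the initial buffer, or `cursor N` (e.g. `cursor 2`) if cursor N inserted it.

Answer: cursor 3

Derivation:
After op 1 (delete): buffer="bvaybygz" (len 8), cursors c1@1 c2@8, authorship ........
After op 2 (delete): buffer="vaybyg" (len 6), cursors c1@0 c2@6, authorship ......
After op 3 (move_left): buffer="vaybyg" (len 6), cursors c1@0 c2@5, authorship ......
After op 4 (delete): buffer="vaybg" (len 5), cursors c1@0 c2@4, authorship .....
After op 5 (add_cursor(0)): buffer="vaybg" (len 5), cursors c1@0 c3@0 c2@4, authorship .....
After op 6 (insert('y')): buffer="yyvaybyg" (len 8), cursors c1@2 c3@2 c2@7, authorship 13....2.
Authorship (.=original, N=cursor N): 1 3 . . . . 2 .
Index 1: author = 3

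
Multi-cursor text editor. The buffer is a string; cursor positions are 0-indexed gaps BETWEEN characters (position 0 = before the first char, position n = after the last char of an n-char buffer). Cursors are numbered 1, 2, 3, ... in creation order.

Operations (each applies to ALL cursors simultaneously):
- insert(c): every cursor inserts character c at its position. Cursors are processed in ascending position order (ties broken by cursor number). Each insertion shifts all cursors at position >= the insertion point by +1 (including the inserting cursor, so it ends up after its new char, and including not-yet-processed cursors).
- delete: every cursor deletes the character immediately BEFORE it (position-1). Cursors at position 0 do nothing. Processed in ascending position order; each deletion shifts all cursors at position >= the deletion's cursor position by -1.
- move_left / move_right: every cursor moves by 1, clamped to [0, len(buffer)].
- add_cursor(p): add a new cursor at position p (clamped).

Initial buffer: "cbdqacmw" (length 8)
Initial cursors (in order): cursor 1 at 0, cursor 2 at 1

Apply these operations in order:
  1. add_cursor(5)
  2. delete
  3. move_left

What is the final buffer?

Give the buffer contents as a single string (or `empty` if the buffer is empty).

After op 1 (add_cursor(5)): buffer="cbdqacmw" (len 8), cursors c1@0 c2@1 c3@5, authorship ........
After op 2 (delete): buffer="bdqcmw" (len 6), cursors c1@0 c2@0 c3@3, authorship ......
After op 3 (move_left): buffer="bdqcmw" (len 6), cursors c1@0 c2@0 c3@2, authorship ......

Answer: bdqcmw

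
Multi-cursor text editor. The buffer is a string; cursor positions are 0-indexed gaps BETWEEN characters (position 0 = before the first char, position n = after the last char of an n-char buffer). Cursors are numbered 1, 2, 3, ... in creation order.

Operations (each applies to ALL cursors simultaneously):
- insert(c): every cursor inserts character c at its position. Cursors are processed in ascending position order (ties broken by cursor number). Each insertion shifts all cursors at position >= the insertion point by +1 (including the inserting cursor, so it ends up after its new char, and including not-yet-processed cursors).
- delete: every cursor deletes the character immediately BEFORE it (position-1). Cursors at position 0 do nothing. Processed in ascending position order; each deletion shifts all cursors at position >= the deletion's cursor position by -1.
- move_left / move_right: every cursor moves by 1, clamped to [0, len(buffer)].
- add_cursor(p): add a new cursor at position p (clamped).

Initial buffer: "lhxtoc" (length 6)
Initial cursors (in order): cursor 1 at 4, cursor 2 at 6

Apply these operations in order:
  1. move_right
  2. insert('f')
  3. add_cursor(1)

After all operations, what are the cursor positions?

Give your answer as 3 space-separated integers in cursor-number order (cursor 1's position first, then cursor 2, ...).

After op 1 (move_right): buffer="lhxtoc" (len 6), cursors c1@5 c2@6, authorship ......
After op 2 (insert('f')): buffer="lhxtofcf" (len 8), cursors c1@6 c2@8, authorship .....1.2
After op 3 (add_cursor(1)): buffer="lhxtofcf" (len 8), cursors c3@1 c1@6 c2@8, authorship .....1.2

Answer: 6 8 1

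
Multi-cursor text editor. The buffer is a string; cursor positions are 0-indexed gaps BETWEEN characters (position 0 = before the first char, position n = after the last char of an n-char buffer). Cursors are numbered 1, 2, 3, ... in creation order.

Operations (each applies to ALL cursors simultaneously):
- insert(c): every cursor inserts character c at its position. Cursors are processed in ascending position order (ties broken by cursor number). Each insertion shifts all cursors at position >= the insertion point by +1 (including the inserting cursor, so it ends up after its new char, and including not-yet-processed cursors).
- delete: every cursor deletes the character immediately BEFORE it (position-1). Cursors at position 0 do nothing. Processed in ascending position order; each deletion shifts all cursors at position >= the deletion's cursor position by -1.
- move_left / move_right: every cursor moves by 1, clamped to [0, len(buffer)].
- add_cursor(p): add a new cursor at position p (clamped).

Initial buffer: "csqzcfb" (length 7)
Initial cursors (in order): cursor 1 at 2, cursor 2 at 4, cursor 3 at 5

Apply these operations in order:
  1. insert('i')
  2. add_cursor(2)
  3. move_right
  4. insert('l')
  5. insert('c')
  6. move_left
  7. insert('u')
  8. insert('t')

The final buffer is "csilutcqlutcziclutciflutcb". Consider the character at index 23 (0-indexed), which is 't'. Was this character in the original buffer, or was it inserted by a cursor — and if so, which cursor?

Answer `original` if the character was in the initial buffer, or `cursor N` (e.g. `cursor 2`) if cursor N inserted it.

Answer: cursor 3

Derivation:
After op 1 (insert('i')): buffer="csiqzicifb" (len 10), cursors c1@3 c2@6 c3@8, authorship ..1..2.3..
After op 2 (add_cursor(2)): buffer="csiqzicifb" (len 10), cursors c4@2 c1@3 c2@6 c3@8, authorship ..1..2.3..
After op 3 (move_right): buffer="csiqzicifb" (len 10), cursors c4@3 c1@4 c2@7 c3@9, authorship ..1..2.3..
After op 4 (insert('l')): buffer="csilqlzicliflb" (len 14), cursors c4@4 c1@6 c2@10 c3@13, authorship ..14.1.2.23.3.
After op 5 (insert('c')): buffer="csilcqlcziclciflcb" (len 18), cursors c4@5 c1@8 c2@13 c3@17, authorship ..144.11.2.223.33.
After op 6 (move_left): buffer="csilcqlcziclciflcb" (len 18), cursors c4@4 c1@7 c2@12 c3@16, authorship ..144.11.2.223.33.
After op 7 (insert('u')): buffer="csilucqluczicluciflucb" (len 22), cursors c4@5 c1@9 c2@15 c3@20, authorship ..1444.111.2.2223.333.
After op 8 (insert('t')): buffer="csilutcqlutcziclutciflutcb" (len 26), cursors c4@6 c1@11 c2@18 c3@24, authorship ..14444.1111.2.22223.3333.
Authorship (.=original, N=cursor N): . . 1 4 4 4 4 . 1 1 1 1 . 2 . 2 2 2 2 3 . 3 3 3 3 .
Index 23: author = 3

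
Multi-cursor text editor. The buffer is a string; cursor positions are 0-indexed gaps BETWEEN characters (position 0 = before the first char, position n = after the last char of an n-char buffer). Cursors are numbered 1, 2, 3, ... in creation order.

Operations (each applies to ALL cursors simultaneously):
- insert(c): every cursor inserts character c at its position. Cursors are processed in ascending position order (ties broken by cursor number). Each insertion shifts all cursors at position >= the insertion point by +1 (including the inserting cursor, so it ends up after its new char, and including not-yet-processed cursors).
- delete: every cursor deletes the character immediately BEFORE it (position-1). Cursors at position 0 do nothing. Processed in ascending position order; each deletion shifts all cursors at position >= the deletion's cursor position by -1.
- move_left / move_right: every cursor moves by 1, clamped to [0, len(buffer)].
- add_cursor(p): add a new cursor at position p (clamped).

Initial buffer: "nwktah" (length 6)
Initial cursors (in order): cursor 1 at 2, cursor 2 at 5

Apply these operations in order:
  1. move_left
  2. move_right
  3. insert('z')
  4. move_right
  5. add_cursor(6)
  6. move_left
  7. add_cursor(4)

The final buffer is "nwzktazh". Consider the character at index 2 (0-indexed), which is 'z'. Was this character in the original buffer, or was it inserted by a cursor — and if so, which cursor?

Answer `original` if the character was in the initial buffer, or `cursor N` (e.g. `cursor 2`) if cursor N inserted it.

Answer: cursor 1

Derivation:
After op 1 (move_left): buffer="nwktah" (len 6), cursors c1@1 c2@4, authorship ......
After op 2 (move_right): buffer="nwktah" (len 6), cursors c1@2 c2@5, authorship ......
After op 3 (insert('z')): buffer="nwzktazh" (len 8), cursors c1@3 c2@7, authorship ..1...2.
After op 4 (move_right): buffer="nwzktazh" (len 8), cursors c1@4 c2@8, authorship ..1...2.
After op 5 (add_cursor(6)): buffer="nwzktazh" (len 8), cursors c1@4 c3@6 c2@8, authorship ..1...2.
After op 6 (move_left): buffer="nwzktazh" (len 8), cursors c1@3 c3@5 c2@7, authorship ..1...2.
After op 7 (add_cursor(4)): buffer="nwzktazh" (len 8), cursors c1@3 c4@4 c3@5 c2@7, authorship ..1...2.
Authorship (.=original, N=cursor N): . . 1 . . . 2 .
Index 2: author = 1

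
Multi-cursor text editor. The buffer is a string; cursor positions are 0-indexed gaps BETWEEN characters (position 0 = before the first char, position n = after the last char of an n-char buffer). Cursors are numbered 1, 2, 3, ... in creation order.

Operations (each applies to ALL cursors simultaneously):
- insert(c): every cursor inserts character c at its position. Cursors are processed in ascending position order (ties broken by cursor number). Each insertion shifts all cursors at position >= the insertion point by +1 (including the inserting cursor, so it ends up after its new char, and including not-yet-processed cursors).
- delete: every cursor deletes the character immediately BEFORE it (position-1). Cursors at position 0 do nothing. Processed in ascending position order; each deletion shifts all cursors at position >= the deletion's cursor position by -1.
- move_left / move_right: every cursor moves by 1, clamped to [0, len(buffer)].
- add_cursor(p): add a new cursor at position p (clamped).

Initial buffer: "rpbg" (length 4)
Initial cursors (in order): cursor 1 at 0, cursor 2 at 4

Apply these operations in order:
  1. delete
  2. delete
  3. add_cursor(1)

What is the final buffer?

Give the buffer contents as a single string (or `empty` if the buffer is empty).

Answer: rp

Derivation:
After op 1 (delete): buffer="rpb" (len 3), cursors c1@0 c2@3, authorship ...
After op 2 (delete): buffer="rp" (len 2), cursors c1@0 c2@2, authorship ..
After op 3 (add_cursor(1)): buffer="rp" (len 2), cursors c1@0 c3@1 c2@2, authorship ..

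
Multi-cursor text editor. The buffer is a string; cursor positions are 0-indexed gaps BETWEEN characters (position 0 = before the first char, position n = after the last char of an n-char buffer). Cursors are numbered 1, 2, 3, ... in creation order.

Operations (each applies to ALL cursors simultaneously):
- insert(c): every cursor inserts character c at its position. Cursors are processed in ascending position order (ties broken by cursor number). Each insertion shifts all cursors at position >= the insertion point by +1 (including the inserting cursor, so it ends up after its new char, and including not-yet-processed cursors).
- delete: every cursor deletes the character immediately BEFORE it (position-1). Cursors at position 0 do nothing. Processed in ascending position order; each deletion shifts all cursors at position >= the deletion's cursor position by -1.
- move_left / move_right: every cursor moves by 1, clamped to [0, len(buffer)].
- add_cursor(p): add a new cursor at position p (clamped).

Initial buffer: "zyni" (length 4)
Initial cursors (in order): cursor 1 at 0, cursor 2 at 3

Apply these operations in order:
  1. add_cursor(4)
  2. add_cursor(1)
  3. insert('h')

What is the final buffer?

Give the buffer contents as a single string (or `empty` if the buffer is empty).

Answer: hzhynhih

Derivation:
After op 1 (add_cursor(4)): buffer="zyni" (len 4), cursors c1@0 c2@3 c3@4, authorship ....
After op 2 (add_cursor(1)): buffer="zyni" (len 4), cursors c1@0 c4@1 c2@3 c3@4, authorship ....
After op 3 (insert('h')): buffer="hzhynhih" (len 8), cursors c1@1 c4@3 c2@6 c3@8, authorship 1.4..2.3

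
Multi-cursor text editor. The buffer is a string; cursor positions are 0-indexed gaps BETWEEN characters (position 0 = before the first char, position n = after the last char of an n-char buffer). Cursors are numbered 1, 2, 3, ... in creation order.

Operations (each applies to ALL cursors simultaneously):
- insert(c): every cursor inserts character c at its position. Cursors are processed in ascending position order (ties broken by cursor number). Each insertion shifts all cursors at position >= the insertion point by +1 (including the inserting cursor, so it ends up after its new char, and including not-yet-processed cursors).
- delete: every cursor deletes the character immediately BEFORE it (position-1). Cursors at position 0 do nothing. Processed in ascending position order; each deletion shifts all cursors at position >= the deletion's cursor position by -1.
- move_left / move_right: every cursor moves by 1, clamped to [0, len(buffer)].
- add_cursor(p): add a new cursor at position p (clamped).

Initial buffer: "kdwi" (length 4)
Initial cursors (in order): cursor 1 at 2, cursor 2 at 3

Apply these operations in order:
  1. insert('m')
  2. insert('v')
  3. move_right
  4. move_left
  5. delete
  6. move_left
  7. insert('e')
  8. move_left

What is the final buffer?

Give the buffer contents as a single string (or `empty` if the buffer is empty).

Answer: kdemwemi

Derivation:
After op 1 (insert('m')): buffer="kdmwmi" (len 6), cursors c1@3 c2@5, authorship ..1.2.
After op 2 (insert('v')): buffer="kdmvwmvi" (len 8), cursors c1@4 c2@7, authorship ..11.22.
After op 3 (move_right): buffer="kdmvwmvi" (len 8), cursors c1@5 c2@8, authorship ..11.22.
After op 4 (move_left): buffer="kdmvwmvi" (len 8), cursors c1@4 c2@7, authorship ..11.22.
After op 5 (delete): buffer="kdmwmi" (len 6), cursors c1@3 c2@5, authorship ..1.2.
After op 6 (move_left): buffer="kdmwmi" (len 6), cursors c1@2 c2@4, authorship ..1.2.
After op 7 (insert('e')): buffer="kdemwemi" (len 8), cursors c1@3 c2@6, authorship ..11.22.
After op 8 (move_left): buffer="kdemwemi" (len 8), cursors c1@2 c2@5, authorship ..11.22.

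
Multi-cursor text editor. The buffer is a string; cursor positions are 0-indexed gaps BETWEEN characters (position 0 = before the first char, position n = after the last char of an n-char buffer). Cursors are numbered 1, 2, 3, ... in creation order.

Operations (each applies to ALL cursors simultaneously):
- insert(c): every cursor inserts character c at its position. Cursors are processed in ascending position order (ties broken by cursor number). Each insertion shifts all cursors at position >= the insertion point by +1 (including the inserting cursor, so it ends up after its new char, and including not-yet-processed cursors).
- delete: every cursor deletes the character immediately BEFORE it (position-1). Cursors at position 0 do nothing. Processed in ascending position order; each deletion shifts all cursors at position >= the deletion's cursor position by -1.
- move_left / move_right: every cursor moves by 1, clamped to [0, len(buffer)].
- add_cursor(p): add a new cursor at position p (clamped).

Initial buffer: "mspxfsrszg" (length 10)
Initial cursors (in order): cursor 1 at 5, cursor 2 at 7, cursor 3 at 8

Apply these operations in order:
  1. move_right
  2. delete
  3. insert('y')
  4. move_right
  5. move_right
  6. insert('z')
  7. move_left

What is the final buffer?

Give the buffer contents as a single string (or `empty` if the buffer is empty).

Answer: mspxfyryzygzz

Derivation:
After op 1 (move_right): buffer="mspxfsrszg" (len 10), cursors c1@6 c2@8 c3@9, authorship ..........
After op 2 (delete): buffer="mspxfrg" (len 7), cursors c1@5 c2@6 c3@6, authorship .......
After op 3 (insert('y')): buffer="mspxfyryyg" (len 10), cursors c1@6 c2@9 c3@9, authorship .....1.23.
After op 4 (move_right): buffer="mspxfyryyg" (len 10), cursors c1@7 c2@10 c3@10, authorship .....1.23.
After op 5 (move_right): buffer="mspxfyryyg" (len 10), cursors c1@8 c2@10 c3@10, authorship .....1.23.
After op 6 (insert('z')): buffer="mspxfyryzygzz" (len 13), cursors c1@9 c2@13 c3@13, authorship .....1.213.23
After op 7 (move_left): buffer="mspxfyryzygzz" (len 13), cursors c1@8 c2@12 c3@12, authorship .....1.213.23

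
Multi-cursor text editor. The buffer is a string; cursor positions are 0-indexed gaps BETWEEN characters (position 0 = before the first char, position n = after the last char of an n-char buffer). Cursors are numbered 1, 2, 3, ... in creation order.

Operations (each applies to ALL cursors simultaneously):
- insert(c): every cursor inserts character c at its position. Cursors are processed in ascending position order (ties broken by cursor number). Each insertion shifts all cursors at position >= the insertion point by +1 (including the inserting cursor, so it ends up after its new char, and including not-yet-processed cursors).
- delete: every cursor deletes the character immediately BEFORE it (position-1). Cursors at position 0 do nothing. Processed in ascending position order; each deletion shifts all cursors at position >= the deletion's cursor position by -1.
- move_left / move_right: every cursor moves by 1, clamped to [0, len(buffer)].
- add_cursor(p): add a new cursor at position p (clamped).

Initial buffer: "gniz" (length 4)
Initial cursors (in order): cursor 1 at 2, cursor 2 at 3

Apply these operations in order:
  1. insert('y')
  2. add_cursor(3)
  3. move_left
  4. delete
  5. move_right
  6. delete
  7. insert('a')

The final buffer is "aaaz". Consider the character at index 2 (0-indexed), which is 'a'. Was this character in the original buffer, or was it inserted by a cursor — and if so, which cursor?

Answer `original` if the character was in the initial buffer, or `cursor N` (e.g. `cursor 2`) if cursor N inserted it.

After op 1 (insert('y')): buffer="gnyiyz" (len 6), cursors c1@3 c2@5, authorship ..1.2.
After op 2 (add_cursor(3)): buffer="gnyiyz" (len 6), cursors c1@3 c3@3 c2@5, authorship ..1.2.
After op 3 (move_left): buffer="gnyiyz" (len 6), cursors c1@2 c3@2 c2@4, authorship ..1.2.
After op 4 (delete): buffer="yyz" (len 3), cursors c1@0 c3@0 c2@1, authorship 12.
After op 5 (move_right): buffer="yyz" (len 3), cursors c1@1 c3@1 c2@2, authorship 12.
After op 6 (delete): buffer="z" (len 1), cursors c1@0 c2@0 c3@0, authorship .
After op 7 (insert('a')): buffer="aaaz" (len 4), cursors c1@3 c2@3 c3@3, authorship 123.
Authorship (.=original, N=cursor N): 1 2 3 .
Index 2: author = 3

Answer: cursor 3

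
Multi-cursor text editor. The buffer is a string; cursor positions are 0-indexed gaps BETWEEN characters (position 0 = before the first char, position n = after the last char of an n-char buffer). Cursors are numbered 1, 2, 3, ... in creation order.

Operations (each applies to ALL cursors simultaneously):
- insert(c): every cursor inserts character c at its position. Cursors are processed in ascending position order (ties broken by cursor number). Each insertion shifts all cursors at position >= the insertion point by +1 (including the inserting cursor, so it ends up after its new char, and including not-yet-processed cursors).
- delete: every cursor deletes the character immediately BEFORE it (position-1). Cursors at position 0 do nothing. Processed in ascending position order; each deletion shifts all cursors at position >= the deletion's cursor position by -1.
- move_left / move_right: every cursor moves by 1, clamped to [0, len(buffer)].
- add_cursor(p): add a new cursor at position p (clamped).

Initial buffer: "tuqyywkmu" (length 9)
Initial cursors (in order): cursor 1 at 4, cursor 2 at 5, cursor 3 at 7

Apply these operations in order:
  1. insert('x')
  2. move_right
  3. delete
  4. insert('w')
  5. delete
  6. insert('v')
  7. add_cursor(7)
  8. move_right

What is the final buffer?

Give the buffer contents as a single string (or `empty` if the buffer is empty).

After op 1 (insert('x')): buffer="tuqyxyxwkxmu" (len 12), cursors c1@5 c2@7 c3@10, authorship ....1.2..3..
After op 2 (move_right): buffer="tuqyxyxwkxmu" (len 12), cursors c1@6 c2@8 c3@11, authorship ....1.2..3..
After op 3 (delete): buffer="tuqyxxkxu" (len 9), cursors c1@5 c2@6 c3@8, authorship ....12.3.
After op 4 (insert('w')): buffer="tuqyxwxwkxwu" (len 12), cursors c1@6 c2@8 c3@11, authorship ....1122.33.
After op 5 (delete): buffer="tuqyxxkxu" (len 9), cursors c1@5 c2@6 c3@8, authorship ....12.3.
After op 6 (insert('v')): buffer="tuqyxvxvkxvu" (len 12), cursors c1@6 c2@8 c3@11, authorship ....1122.33.
After op 7 (add_cursor(7)): buffer="tuqyxvxvkxvu" (len 12), cursors c1@6 c4@7 c2@8 c3@11, authorship ....1122.33.
After op 8 (move_right): buffer="tuqyxvxvkxvu" (len 12), cursors c1@7 c4@8 c2@9 c3@12, authorship ....1122.33.

Answer: tuqyxvxvkxvu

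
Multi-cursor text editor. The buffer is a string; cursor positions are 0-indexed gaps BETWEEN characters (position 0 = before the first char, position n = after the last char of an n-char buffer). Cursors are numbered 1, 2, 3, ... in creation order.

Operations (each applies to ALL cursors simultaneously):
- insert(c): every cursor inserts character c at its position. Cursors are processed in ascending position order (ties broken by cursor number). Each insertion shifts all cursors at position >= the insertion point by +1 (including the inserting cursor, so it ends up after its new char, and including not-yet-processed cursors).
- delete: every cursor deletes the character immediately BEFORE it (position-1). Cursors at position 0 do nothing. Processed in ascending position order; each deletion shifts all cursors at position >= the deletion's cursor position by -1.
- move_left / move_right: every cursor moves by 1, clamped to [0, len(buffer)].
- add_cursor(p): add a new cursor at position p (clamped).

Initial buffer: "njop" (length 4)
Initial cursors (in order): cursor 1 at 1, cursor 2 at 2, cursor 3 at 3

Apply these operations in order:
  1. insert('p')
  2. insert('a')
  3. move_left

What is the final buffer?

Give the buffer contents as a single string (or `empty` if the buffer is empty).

Answer: npajpaopap

Derivation:
After op 1 (insert('p')): buffer="npjpopp" (len 7), cursors c1@2 c2@4 c3@6, authorship .1.2.3.
After op 2 (insert('a')): buffer="npajpaopap" (len 10), cursors c1@3 c2@6 c3@9, authorship .11.22.33.
After op 3 (move_left): buffer="npajpaopap" (len 10), cursors c1@2 c2@5 c3@8, authorship .11.22.33.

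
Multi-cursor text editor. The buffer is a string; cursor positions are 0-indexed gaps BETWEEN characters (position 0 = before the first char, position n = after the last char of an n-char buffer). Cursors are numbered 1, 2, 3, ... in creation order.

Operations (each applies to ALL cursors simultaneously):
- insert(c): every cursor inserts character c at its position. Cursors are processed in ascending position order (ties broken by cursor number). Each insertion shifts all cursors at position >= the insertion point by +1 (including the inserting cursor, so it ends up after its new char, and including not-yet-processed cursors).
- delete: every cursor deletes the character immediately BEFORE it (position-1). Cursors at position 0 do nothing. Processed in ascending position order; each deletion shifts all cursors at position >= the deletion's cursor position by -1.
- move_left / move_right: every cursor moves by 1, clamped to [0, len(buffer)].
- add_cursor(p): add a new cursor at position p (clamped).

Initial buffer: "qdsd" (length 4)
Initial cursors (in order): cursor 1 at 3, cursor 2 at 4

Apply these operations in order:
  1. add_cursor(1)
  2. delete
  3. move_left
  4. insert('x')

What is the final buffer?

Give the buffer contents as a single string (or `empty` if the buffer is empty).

After op 1 (add_cursor(1)): buffer="qdsd" (len 4), cursors c3@1 c1@3 c2@4, authorship ....
After op 2 (delete): buffer="d" (len 1), cursors c3@0 c1@1 c2@1, authorship .
After op 3 (move_left): buffer="d" (len 1), cursors c1@0 c2@0 c3@0, authorship .
After op 4 (insert('x')): buffer="xxxd" (len 4), cursors c1@3 c2@3 c3@3, authorship 123.

Answer: xxxd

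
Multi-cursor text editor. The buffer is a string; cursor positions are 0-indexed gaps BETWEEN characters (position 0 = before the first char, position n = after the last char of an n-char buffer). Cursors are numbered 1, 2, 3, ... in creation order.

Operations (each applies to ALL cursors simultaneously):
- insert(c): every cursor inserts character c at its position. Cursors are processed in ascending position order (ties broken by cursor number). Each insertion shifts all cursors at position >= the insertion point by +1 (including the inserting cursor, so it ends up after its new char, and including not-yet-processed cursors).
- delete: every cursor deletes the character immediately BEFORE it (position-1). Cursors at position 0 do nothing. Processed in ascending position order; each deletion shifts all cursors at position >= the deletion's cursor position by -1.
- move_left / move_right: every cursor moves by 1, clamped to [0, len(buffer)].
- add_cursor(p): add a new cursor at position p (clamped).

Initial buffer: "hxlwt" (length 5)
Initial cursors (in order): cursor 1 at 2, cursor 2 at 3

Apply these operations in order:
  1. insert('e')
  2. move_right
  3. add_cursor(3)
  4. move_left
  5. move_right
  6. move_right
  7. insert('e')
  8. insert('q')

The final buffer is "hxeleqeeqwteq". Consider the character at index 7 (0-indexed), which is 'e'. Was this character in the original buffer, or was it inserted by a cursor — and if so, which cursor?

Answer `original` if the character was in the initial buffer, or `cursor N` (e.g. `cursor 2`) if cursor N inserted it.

Answer: cursor 1

Derivation:
After op 1 (insert('e')): buffer="hxelewt" (len 7), cursors c1@3 c2@5, authorship ..1.2..
After op 2 (move_right): buffer="hxelewt" (len 7), cursors c1@4 c2@6, authorship ..1.2..
After op 3 (add_cursor(3)): buffer="hxelewt" (len 7), cursors c3@3 c1@4 c2@6, authorship ..1.2..
After op 4 (move_left): buffer="hxelewt" (len 7), cursors c3@2 c1@3 c2@5, authorship ..1.2..
After op 5 (move_right): buffer="hxelewt" (len 7), cursors c3@3 c1@4 c2@6, authorship ..1.2..
After op 6 (move_right): buffer="hxelewt" (len 7), cursors c3@4 c1@5 c2@7, authorship ..1.2..
After op 7 (insert('e')): buffer="hxeleeewte" (len 10), cursors c3@5 c1@7 c2@10, authorship ..1.321..2
After op 8 (insert('q')): buffer="hxeleqeeqwteq" (len 13), cursors c3@6 c1@9 c2@13, authorship ..1.33211..22
Authorship (.=original, N=cursor N): . . 1 . 3 3 2 1 1 . . 2 2
Index 7: author = 1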